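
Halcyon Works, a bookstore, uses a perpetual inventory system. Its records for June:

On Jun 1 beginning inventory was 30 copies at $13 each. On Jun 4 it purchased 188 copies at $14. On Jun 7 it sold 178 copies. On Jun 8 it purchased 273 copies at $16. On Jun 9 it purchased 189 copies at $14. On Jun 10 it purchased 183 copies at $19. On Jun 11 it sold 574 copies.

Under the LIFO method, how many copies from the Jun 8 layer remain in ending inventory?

Jun 7, 178 sold [LIFO — newest first]: 178 @ $14 = $2,492
Jun 11, 574 sold [LIFO — newest first]: 183 @ $19 + 189 @ $14 + 202 @ $16 = $9,355
Total COGS = $2,492 + $9,355 = $11,847
Ending inventory: 30 @ $13 + 10 @ $14 + 71 @ $16 = $1,666

71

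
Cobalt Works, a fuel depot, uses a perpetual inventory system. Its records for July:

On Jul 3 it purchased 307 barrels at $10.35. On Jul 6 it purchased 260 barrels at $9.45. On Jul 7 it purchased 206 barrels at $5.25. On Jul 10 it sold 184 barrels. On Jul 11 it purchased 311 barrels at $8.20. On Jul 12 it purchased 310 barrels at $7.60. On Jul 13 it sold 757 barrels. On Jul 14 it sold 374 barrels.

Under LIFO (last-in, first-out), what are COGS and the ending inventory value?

Jul 10, 184 sold [LIFO — newest first]: 184 @ $5.25 = $966.00
Jul 13, 757 sold [LIFO — newest first]: 310 @ $7.60 + 311 @ $8.20 + 22 @ $5.25 + 114 @ $9.45 = $6,099.00
Jul 14, 374 sold [LIFO — newest first]: 146 @ $9.45 + 228 @ $10.35 = $3,739.50
Total COGS = $966.00 + $6,099.00 + $3,739.50 = $10,804.50
Ending inventory: 79 @ $10.35 = $817.65

COGS = $10,804.50; ending inventory = $817.65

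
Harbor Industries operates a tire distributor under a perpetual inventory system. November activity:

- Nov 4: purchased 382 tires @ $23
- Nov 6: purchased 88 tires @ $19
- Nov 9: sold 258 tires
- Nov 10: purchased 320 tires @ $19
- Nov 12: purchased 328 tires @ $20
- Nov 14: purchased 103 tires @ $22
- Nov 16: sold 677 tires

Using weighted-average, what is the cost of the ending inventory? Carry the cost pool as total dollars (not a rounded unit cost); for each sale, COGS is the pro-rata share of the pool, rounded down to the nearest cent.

Ending inventory = $5,827.88

After Nov 4: 382 on hand, pool $8,786.00 (≈ $23.0000 each)
After Nov 6: 470 on hand, pool $10,458.00 (≈ $22.2511 each)
Nov 9, sell 258: 258/470 × $10,458.00 → $5,740.77
After Nov 10: 532 on hand, pool $10,797.23 (≈ $20.2955 each)
After Nov 12: 860 on hand, pool $17,357.23 (≈ $20.1828 each)
After Nov 14: 963 on hand, pool $19,623.23 (≈ $20.3772 each)
Nov 16, sell 677: 677/963 × $19,623.23 → $13,795.35
Total COGS = $5,740.77 + $13,795.35 = $19,536.12
Ending inventory (cost pool remaining) = $5,827.88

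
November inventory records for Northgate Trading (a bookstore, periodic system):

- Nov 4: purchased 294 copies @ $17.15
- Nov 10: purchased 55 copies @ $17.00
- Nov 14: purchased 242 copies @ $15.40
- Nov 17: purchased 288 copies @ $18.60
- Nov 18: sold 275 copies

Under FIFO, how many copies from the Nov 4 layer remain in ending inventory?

Nov 18, 275 sold [FIFO — oldest first]: 275 @ $17.15 = $4,716.25
Ending inventory: 19 @ $17.15 + 55 @ $17.00 + 242 @ $15.40 + 288 @ $18.60 = $10,344.45

19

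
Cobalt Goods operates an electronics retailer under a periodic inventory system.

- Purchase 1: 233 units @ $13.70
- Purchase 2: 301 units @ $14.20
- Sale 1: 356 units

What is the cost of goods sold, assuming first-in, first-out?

Sale 1 (356) [FIFO — oldest first]: 233 @ $13.70 + 123 @ $14.20 = $4,938.70
Ending inventory: 178 @ $14.20 = $2,527.60

COGS = $4,938.70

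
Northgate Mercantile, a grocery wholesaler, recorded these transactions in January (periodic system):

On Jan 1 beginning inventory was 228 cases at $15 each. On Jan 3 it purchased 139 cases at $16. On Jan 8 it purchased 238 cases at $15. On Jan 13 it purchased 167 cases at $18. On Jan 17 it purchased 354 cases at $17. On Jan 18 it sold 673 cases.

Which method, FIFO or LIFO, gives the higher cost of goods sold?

FIFO COGS: 228 @ $15 + 139 @ $16 + 238 @ $15 + 68 @ $18 = $10,438
LIFO COGS: 354 @ $17 + 167 @ $18 + 152 @ $15 = $11,304

LIFO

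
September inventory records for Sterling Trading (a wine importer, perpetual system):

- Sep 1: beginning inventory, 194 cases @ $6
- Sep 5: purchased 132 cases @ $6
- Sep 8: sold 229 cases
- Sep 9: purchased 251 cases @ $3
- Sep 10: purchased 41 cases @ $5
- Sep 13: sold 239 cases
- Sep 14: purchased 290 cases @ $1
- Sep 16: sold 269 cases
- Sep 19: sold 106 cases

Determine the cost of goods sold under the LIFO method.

COGS = $2,814

Sep 8, 229 sold [LIFO — newest first]: 132 @ $6 + 97 @ $6 = $1,374
Sep 13, 239 sold [LIFO — newest first]: 41 @ $5 + 198 @ $3 = $799
Sep 16, 269 sold [LIFO — newest first]: 269 @ $1 = $269
Sep 19, 106 sold [LIFO — newest first]: 21 @ $1 + 53 @ $3 + 32 @ $6 = $372
Total COGS = $1,374 + $799 + $269 + $372 = $2,814
Ending inventory: 65 @ $6 = $390
Check: goods available $3,204 = COGS $2,814 + ending $390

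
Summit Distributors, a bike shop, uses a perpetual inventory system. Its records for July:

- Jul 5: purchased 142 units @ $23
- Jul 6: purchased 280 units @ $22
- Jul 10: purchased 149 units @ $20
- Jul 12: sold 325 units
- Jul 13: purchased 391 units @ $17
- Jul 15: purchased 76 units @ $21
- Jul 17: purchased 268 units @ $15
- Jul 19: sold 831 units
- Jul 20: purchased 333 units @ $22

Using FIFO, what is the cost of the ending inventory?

Ending inventory = $9,576

Jul 12, 325 sold [FIFO — oldest first]: 142 @ $23 + 183 @ $22 = $7,292
Jul 19, 831 sold [FIFO — oldest first]: 97 @ $22 + 149 @ $20 + 391 @ $17 + 76 @ $21 + 118 @ $15 = $15,127
Total COGS = $7,292 + $15,127 = $22,419
Ending inventory: 150 @ $15 + 333 @ $22 = $9,576
Check: goods available $31,995 = COGS $22,419 + ending $9,576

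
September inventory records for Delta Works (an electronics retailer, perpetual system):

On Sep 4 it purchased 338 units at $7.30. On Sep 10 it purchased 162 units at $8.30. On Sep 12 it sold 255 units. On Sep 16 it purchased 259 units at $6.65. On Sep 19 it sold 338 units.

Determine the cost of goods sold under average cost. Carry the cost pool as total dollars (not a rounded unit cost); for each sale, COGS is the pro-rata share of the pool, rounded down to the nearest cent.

COGS = $4,351.85

After Sep 4: 338 on hand, pool $2,467.40 (≈ $7.3000 each)
After Sep 10: 500 on hand, pool $3,812.00 (≈ $7.6240 each)
Sep 12, sell 255: 255/500 × $3,812.00 → $1,944.12
After Sep 16: 504 on hand, pool $3,590.23 (≈ $7.1235 each)
Sep 19, sell 338: 338/504 × $3,590.23 → $2,407.73
Total COGS = $1,944.12 + $2,407.73 = $4,351.85
Ending inventory (cost pool remaining) = $1,182.50
Check: goods available $5,534.35 = COGS $4,351.85 + ending $1,182.50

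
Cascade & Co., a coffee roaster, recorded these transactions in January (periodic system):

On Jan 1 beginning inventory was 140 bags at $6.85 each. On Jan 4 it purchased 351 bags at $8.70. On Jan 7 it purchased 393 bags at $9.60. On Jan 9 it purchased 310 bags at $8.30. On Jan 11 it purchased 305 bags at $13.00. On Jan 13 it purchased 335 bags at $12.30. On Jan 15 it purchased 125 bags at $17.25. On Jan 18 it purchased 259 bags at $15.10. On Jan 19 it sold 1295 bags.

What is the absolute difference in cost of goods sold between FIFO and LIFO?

$4,730.45

FIFO COGS: 140 @ $6.85 + 351 @ $8.70 + 393 @ $9.60 + 310 @ $8.30 + 101 @ $13.00 = $11,671.50
LIFO COGS: 259 @ $15.10 + 125 @ $17.25 + 335 @ $12.30 + 305 @ $13.00 + 271 @ $8.30 = $16,401.95
Difference = |$11,671.50 − $16,401.95| = $4,730.45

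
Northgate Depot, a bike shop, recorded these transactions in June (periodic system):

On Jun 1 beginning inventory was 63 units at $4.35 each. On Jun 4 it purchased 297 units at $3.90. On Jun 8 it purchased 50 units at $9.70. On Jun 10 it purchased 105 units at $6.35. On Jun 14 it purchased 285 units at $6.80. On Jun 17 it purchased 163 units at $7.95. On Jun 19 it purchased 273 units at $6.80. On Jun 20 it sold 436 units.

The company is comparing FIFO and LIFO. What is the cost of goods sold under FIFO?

FIFO COGS: 63 @ $4.35 + 297 @ $3.90 + 50 @ $9.70 + 26 @ $6.35 = $2,082.45
LIFO COGS: 273 @ $6.80 + 163 @ $7.95 = $3,152.25

COGS = $2,082.45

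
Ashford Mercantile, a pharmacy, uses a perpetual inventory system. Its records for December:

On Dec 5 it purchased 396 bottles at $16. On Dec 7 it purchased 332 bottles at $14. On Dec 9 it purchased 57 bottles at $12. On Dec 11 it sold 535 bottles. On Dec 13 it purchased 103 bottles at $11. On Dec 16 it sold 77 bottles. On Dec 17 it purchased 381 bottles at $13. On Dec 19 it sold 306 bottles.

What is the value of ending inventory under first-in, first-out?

Ending inventory = $4,563

Dec 11, 535 sold [FIFO — oldest first]: 396 @ $16 + 139 @ $14 = $8,282
Dec 16, 77 sold [FIFO — oldest first]: 77 @ $14 = $1,078
Dec 19, 306 sold [FIFO — oldest first]: 116 @ $14 + 57 @ $12 + 103 @ $11 + 30 @ $13 = $3,831
Total COGS = $8,282 + $1,078 + $3,831 = $13,191
Ending inventory: 351 @ $13 = $4,563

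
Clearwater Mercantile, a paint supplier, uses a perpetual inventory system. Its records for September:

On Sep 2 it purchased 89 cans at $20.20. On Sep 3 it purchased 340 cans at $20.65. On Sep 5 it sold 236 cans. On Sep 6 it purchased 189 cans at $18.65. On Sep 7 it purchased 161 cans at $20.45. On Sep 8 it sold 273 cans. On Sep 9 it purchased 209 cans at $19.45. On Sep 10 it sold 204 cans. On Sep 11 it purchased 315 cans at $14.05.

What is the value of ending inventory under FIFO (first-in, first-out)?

Sep 5, 236 sold [FIFO — oldest first]: 89 @ $20.20 + 147 @ $20.65 = $4,833.35
Sep 8, 273 sold [FIFO — oldest first]: 193 @ $20.65 + 80 @ $18.65 = $5,477.45
Sep 10, 204 sold [FIFO — oldest first]: 109 @ $18.65 + 95 @ $20.45 = $3,975.60
Total COGS = $4,833.35 + $5,477.45 + $3,975.60 = $14,286.40
Ending inventory: 66 @ $20.45 + 209 @ $19.45 + 315 @ $14.05 = $9,840.50

Ending inventory = $9,840.50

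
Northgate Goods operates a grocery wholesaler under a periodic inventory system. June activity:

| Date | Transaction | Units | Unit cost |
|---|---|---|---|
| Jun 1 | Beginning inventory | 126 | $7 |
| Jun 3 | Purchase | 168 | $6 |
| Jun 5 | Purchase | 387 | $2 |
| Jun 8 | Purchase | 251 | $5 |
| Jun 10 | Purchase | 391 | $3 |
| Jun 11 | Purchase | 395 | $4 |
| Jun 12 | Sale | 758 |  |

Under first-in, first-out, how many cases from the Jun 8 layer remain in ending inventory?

Jun 12, 758 sold [FIFO — oldest first]: 126 @ $7 + 168 @ $6 + 387 @ $2 + 77 @ $5 = $3,049
Ending inventory: 174 @ $5 + 391 @ $3 + 395 @ $4 = $3,623

174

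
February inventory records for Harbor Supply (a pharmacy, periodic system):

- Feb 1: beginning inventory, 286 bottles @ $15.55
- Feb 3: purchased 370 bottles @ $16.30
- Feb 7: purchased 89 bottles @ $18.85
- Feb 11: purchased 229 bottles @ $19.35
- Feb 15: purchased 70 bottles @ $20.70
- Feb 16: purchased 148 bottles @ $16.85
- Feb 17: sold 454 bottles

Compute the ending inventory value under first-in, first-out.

Ending inventory = $13,344.20

Feb 17, 454 sold [FIFO — oldest first]: 286 @ $15.55 + 168 @ $16.30 = $7,185.70
Ending inventory: 202 @ $16.30 + 89 @ $18.85 + 229 @ $19.35 + 70 @ $20.70 + 148 @ $16.85 = $13,344.20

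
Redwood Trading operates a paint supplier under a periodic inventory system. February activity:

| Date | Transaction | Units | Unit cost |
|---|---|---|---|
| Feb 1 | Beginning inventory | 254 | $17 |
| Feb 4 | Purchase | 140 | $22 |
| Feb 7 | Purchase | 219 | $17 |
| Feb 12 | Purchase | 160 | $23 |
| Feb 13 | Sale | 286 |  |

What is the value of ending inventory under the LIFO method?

Ending inventory = $8,979

Feb 13, 286 sold [LIFO — newest first]: 160 @ $23 + 126 @ $17 = $5,822
Ending inventory: 254 @ $17 + 140 @ $22 + 93 @ $17 = $8,979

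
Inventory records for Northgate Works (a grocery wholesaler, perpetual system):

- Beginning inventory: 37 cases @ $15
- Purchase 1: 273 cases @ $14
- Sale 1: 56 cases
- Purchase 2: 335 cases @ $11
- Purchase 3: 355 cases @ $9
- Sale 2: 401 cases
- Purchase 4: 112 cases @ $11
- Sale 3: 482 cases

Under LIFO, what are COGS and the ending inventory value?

COGS = $10,030; ending inventory = $2,459

Sale 1 (56) [LIFO — newest first]: 56 @ $14 = $784
Sale 2 (401) [LIFO — newest first]: 355 @ $9 + 46 @ $11 = $3,701
Sale 3 (482) [LIFO — newest first]: 112 @ $11 + 289 @ $11 + 81 @ $14 = $5,545
Total COGS = $784 + $3,701 + $5,545 = $10,030
Ending inventory: 37 @ $15 + 136 @ $14 = $2,459
Check: goods available $12,489 = COGS $10,030 + ending $2,459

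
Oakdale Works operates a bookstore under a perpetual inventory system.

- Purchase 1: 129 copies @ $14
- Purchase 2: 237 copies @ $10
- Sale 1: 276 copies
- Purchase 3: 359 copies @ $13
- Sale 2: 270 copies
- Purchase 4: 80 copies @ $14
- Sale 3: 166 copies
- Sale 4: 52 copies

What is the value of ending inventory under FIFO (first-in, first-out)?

Sale 1 (276) [FIFO — oldest first]: 129 @ $14 + 147 @ $10 = $3,276
Sale 2 (270) [FIFO — oldest first]: 90 @ $10 + 180 @ $13 = $3,240
Sale 3 (166) [FIFO — oldest first]: 166 @ $13 = $2,158
Sale 4 (52) [FIFO — oldest first]: 13 @ $13 + 39 @ $14 = $715
Total COGS = $3,276 + $3,240 + $2,158 + $715 = $9,389
Ending inventory: 41 @ $14 = $574
Check: goods available $9,963 = COGS $9,389 + ending $574

Ending inventory = $574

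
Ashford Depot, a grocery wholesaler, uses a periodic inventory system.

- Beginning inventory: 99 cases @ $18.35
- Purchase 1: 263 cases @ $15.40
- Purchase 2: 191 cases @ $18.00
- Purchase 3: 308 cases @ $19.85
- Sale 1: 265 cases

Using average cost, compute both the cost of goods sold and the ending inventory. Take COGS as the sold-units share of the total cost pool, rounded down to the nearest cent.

Sale 1, sell 265: 265/861 × $15,418.65 → $4,745.57
Ending inventory (cost pool remaining) = $10,673.08

COGS = $4,745.57; ending inventory = $10,673.08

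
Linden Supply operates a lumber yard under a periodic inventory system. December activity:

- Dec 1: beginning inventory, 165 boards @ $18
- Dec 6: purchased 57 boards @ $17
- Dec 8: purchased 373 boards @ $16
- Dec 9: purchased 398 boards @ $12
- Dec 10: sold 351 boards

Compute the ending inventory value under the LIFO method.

Ending inventory = $10,471

Dec 10, 351 sold [LIFO — newest first]: 351 @ $12 = $4,212
Ending inventory: 165 @ $18 + 57 @ $17 + 373 @ $16 + 47 @ $12 = $10,471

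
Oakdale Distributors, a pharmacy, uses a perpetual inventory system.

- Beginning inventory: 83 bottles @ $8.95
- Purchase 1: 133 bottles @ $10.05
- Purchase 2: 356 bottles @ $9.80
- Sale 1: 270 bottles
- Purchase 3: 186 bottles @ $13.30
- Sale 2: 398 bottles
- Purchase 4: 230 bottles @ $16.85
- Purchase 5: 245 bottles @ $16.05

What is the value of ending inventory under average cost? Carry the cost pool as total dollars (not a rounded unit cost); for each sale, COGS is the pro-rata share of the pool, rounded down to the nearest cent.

Ending inventory = $8,806.19

After Beginning: 83 on hand, pool $742.85 (≈ $8.9500 each)
After Purchase 1: 216 on hand, pool $2,079.50 (≈ $9.6273 each)
After Purchase 2: 572 on hand, pool $5,568.30 (≈ $9.7348 each)
Sale 1, sell 270: 270/572 × $5,568.30 → $2,628.39
After Purchase 3: 488 on hand, pool $5,413.71 (≈ $11.0937 each)
Sale 2, sell 398: 398/488 × $5,413.71 → $4,415.27
After Purchase 4: 320 on hand, pool $4,873.94 (≈ $15.2311 each)
After Purchase 5: 565 on hand, pool $8,806.19 (≈ $15.5862 each)
Total COGS = $2,628.39 + $4,415.27 = $7,043.66
Ending inventory (cost pool remaining) = $8,806.19
Check: goods available $15,849.85 = COGS $7,043.66 + ending $8,806.19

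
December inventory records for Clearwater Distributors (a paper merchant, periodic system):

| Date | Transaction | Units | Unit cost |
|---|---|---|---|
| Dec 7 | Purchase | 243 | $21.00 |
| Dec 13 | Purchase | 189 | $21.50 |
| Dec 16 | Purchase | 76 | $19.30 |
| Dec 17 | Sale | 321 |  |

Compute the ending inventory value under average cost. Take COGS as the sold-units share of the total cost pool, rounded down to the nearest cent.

Dec 17, sell 321: 321/508 × $10,633.30 → $6,719.07
Ending inventory (cost pool remaining) = $3,914.23
Check: goods available $10,633.30 = COGS $6,719.07 + ending $3,914.23

Ending inventory = $3,914.23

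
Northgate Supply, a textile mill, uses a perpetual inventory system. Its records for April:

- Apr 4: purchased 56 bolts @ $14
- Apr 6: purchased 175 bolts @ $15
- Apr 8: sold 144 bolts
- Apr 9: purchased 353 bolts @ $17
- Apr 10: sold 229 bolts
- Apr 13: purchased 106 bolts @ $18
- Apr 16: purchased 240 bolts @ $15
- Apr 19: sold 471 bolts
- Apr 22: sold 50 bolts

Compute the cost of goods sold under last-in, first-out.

COGS = $14,414

Apr 8, 144 sold [LIFO — newest first]: 144 @ $15 = $2,160
Apr 10, 229 sold [LIFO — newest first]: 229 @ $17 = $3,893
Apr 19, 471 sold [LIFO — newest first]: 240 @ $15 + 106 @ $18 + 124 @ $17 + 1 @ $15 = $7,631
Apr 22, 50 sold [LIFO — newest first]: 30 @ $15 + 20 @ $14 = $730
Total COGS = $2,160 + $3,893 + $7,631 + $730 = $14,414
Ending inventory: 36 @ $14 = $504
Check: goods available $14,918 = COGS $14,414 + ending $504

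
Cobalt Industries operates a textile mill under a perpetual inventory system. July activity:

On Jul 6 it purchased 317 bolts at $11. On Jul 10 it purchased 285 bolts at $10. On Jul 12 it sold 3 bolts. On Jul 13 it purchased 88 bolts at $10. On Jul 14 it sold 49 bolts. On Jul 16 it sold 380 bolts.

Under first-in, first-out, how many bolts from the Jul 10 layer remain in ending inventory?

Jul 12, 3 sold [FIFO — oldest first]: 3 @ $11 = $33
Jul 14, 49 sold [FIFO — oldest first]: 49 @ $11 = $539
Jul 16, 380 sold [FIFO — oldest first]: 265 @ $11 + 115 @ $10 = $4,065
Total COGS = $33 + $539 + $4,065 = $4,637
Ending inventory: 170 @ $10 + 88 @ $10 = $2,580
Check: goods available $7,217 = COGS $4,637 + ending $2,580

170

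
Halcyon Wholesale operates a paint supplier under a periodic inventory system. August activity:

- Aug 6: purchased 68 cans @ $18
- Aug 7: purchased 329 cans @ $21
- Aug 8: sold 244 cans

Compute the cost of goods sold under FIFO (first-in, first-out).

COGS = $4,920

Aug 8, 244 sold [FIFO — oldest first]: 68 @ $18 + 176 @ $21 = $4,920
Ending inventory: 153 @ $21 = $3,213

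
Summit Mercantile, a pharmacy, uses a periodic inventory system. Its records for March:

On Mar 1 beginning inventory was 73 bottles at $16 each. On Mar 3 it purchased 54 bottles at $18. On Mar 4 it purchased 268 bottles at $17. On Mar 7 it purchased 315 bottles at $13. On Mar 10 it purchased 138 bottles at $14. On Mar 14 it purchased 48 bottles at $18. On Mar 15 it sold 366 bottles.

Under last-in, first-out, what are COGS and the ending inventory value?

Mar 15, 366 sold [LIFO — newest first]: 48 @ $18 + 138 @ $14 + 180 @ $13 = $5,136
Ending inventory: 73 @ $16 + 54 @ $18 + 268 @ $17 + 135 @ $13 = $8,451

COGS = $5,136; ending inventory = $8,451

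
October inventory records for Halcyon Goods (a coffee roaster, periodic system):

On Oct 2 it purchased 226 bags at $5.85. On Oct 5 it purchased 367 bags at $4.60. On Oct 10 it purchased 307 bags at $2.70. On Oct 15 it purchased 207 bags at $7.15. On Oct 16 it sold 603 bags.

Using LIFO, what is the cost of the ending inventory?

Ending inventory = $2,600.90

Oct 16, 603 sold [LIFO — newest first]: 207 @ $7.15 + 307 @ $2.70 + 89 @ $4.60 = $2,718.35
Ending inventory: 226 @ $5.85 + 278 @ $4.60 = $2,600.90
Check: goods available $5,319.25 = COGS $2,718.35 + ending $2,600.90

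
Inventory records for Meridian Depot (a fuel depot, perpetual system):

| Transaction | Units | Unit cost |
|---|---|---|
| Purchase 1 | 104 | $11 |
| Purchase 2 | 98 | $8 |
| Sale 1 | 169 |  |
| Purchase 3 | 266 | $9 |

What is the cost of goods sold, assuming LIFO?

COGS = $1,565

Sale 1 (169) [LIFO — newest first]: 98 @ $8 + 71 @ $11 = $1,565
Ending inventory: 33 @ $11 + 266 @ $9 = $2,757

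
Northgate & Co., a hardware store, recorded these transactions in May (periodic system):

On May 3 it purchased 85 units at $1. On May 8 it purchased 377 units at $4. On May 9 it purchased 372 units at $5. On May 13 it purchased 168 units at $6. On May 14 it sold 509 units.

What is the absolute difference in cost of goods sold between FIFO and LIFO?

FIFO COGS: 85 @ $1 + 377 @ $4 + 47 @ $5 = $1,828
LIFO COGS: 168 @ $6 + 341 @ $5 = $2,713
Difference = |$1,828 − $2,713| = $885

$885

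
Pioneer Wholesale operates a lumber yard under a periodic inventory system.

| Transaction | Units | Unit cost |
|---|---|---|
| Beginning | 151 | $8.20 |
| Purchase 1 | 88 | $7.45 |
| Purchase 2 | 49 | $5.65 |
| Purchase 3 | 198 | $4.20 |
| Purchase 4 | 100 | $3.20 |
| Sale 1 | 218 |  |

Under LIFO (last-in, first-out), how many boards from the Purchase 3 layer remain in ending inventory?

Sale 1 (218) [LIFO — newest first]: 100 @ $3.20 + 118 @ $4.20 = $815.60
Ending inventory: 151 @ $8.20 + 88 @ $7.45 + 49 @ $5.65 + 80 @ $4.20 = $2,506.65

80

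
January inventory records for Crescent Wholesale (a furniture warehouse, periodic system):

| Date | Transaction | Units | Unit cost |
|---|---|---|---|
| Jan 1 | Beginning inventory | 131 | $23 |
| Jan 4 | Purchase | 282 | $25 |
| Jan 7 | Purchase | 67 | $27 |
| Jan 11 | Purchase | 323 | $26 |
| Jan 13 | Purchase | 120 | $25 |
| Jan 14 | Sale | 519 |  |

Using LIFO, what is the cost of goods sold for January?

COGS = $13,432

Jan 14, 519 sold [LIFO — newest first]: 120 @ $25 + 323 @ $26 + 67 @ $27 + 9 @ $25 = $13,432
Ending inventory: 131 @ $23 + 273 @ $25 = $9,838
Check: goods available $23,270 = COGS $13,432 + ending $9,838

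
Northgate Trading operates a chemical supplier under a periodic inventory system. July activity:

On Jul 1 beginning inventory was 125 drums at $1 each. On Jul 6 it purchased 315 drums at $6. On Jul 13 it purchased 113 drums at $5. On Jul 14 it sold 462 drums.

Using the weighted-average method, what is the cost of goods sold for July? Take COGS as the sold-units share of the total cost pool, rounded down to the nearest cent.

COGS = $2,155.44

Jul 14, sell 462: 462/553 × $2,580.00 → $2,155.44
Ending inventory (cost pool remaining) = $424.56
Check: goods available $2,580.00 = COGS $2,155.44 + ending $424.56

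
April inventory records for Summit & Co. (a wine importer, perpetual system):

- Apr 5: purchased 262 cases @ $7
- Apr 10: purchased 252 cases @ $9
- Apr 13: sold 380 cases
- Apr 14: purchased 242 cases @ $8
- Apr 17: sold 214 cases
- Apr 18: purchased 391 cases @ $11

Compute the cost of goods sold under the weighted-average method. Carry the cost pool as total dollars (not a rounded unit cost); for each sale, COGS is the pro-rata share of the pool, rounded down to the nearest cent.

COGS = $4,743.12

After Apr 5: 262 on hand, pool $1,834.00 (≈ $7.0000 each)
After Apr 10: 514 on hand, pool $4,102.00 (≈ $7.9805 each)
Apr 13, sell 380: 380/514 × $4,102.00 → $3,032.60
After Apr 14: 376 on hand, pool $3,005.40 (≈ $7.9931 each)
Apr 17, sell 214: 214/376 × $3,005.40 → $1,710.52
After Apr 18: 553 on hand, pool $5,595.88 (≈ $10.1191 each)
Total COGS = $3,032.60 + $1,710.52 = $4,743.12
Ending inventory (cost pool remaining) = $5,595.88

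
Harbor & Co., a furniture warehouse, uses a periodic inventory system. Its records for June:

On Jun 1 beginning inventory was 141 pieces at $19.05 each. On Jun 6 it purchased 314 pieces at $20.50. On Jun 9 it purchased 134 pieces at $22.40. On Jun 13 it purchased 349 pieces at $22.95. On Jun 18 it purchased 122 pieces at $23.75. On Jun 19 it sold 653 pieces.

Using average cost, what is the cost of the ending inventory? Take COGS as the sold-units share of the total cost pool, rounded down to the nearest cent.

Jun 19, sell 653: 653/1060 × $23,031.70 → $14,188.39
Ending inventory (cost pool remaining) = $8,843.31

Ending inventory = $8,843.31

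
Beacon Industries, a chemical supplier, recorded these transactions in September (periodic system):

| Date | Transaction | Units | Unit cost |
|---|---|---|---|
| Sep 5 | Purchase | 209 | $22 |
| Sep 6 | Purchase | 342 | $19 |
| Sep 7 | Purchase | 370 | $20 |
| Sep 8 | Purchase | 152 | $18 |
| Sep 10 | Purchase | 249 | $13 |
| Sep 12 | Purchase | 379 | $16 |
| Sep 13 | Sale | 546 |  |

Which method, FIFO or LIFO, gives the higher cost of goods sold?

FIFO COGS: 209 @ $22 + 337 @ $19 = $11,001
LIFO COGS: 379 @ $16 + 167 @ $13 = $8,235

FIFO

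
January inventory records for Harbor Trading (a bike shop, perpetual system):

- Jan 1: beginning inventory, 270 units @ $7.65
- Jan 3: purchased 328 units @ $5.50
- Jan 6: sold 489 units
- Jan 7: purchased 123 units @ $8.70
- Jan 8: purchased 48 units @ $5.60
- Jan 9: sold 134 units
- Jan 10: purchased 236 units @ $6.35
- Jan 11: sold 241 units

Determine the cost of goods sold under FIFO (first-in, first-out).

Jan 6, 489 sold [FIFO — oldest first]: 270 @ $7.65 + 219 @ $5.50 = $3,270.00
Jan 9, 134 sold [FIFO — oldest first]: 109 @ $5.50 + 25 @ $8.70 = $817.00
Jan 11, 241 sold [FIFO — oldest first]: 98 @ $8.70 + 48 @ $5.60 + 95 @ $6.35 = $1,724.65
Total COGS = $3,270.00 + $817.00 + $1,724.65 = $5,811.65
Ending inventory: 141 @ $6.35 = $895.35
Check: goods available $6,707.00 = COGS $5,811.65 + ending $895.35

COGS = $5,811.65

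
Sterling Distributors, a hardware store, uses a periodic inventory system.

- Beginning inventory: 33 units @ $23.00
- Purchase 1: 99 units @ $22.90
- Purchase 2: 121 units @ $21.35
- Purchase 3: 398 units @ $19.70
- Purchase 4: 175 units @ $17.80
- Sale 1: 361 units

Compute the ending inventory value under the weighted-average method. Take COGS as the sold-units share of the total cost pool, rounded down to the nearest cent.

Ending inventory = $9,325.37

Sale 1, sell 361: 361/826 × $16,565.05 → $7,239.68
Ending inventory (cost pool remaining) = $9,325.37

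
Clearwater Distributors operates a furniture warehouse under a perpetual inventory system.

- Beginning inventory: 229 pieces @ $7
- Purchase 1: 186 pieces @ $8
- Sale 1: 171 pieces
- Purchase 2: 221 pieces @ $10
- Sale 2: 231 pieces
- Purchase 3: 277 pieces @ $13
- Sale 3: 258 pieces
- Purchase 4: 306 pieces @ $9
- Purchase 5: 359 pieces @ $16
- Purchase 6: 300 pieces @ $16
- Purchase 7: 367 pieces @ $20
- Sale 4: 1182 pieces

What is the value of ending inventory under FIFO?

Ending inventory = $7,916

Sale 1 (171) [FIFO — oldest first]: 171 @ $7 = $1,197
Sale 2 (231) [FIFO — oldest first]: 58 @ $7 + 173 @ $8 = $1,790
Sale 3 (258) [FIFO — oldest first]: 13 @ $8 + 221 @ $10 + 24 @ $13 = $2,626
Sale 4 (1182) [FIFO — oldest first]: 253 @ $13 + 306 @ $9 + 359 @ $16 + 264 @ $16 = $16,011
Total COGS = $1,197 + $1,790 + $2,626 + $16,011 = $21,624
Ending inventory: 36 @ $16 + 367 @ $20 = $7,916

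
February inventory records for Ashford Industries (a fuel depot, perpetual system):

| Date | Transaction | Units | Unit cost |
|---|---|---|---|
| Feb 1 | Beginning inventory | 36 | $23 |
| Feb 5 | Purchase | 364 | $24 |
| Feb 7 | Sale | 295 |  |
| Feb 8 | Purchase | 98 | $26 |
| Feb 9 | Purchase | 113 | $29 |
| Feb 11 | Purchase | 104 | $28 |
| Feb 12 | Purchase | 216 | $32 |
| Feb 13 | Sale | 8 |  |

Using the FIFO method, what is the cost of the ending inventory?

Ending inventory = $17,977

Feb 7, 295 sold [FIFO — oldest first]: 36 @ $23 + 259 @ $24 = $7,044
Feb 13, 8 sold [FIFO — oldest first]: 8 @ $24 = $192
Total COGS = $7,044 + $192 = $7,236
Ending inventory: 97 @ $24 + 98 @ $26 + 113 @ $29 + 104 @ $28 + 216 @ $32 = $17,977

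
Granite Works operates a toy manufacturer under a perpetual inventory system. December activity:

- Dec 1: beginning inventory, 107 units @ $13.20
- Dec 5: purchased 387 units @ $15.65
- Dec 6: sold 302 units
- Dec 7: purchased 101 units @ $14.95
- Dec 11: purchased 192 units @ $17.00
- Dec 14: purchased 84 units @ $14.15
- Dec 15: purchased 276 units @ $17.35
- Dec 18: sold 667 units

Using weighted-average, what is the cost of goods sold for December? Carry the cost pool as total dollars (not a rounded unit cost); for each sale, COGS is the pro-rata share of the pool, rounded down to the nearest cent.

COGS = $15,343.85

After Dec 1: 107 on hand, pool $1,412.40 (≈ $13.2000 each)
After Dec 5: 494 on hand, pool $7,468.95 (≈ $15.1193 each)
Dec 6, sell 302: 302/494 × $7,468.95 → $4,566.03
After Dec 7: 293 on hand, pool $4,412.87 (≈ $15.0610 each)
After Dec 11: 485 on hand, pool $7,676.87 (≈ $15.8286 each)
After Dec 14: 569 on hand, pool $8,865.47 (≈ $15.5808 each)
After Dec 15: 845 on hand, pool $13,654.07 (≈ $16.1587 each)
Dec 18, sell 667: 667/845 × $13,654.07 → $10,777.82
Total COGS = $4,566.03 + $10,777.82 = $15,343.85
Ending inventory (cost pool remaining) = $2,876.25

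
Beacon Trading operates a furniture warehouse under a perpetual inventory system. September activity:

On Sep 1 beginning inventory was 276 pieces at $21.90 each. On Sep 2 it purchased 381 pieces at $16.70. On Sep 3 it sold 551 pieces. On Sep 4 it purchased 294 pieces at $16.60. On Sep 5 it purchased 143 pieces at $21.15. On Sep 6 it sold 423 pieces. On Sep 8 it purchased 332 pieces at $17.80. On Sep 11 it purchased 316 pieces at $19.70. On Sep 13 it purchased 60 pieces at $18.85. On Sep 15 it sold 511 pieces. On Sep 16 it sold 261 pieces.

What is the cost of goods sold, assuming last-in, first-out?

Sep 3, 551 sold [LIFO — newest first]: 381 @ $16.70 + 170 @ $21.90 = $10,085.70
Sep 6, 423 sold [LIFO — newest first]: 143 @ $21.15 + 280 @ $16.60 = $7,672.45
Sep 15, 511 sold [LIFO — newest first]: 60 @ $18.85 + 316 @ $19.70 + 135 @ $17.80 = $9,759.20
Sep 16, 261 sold [LIFO — newest first]: 197 @ $17.80 + 14 @ $16.60 + 50 @ $21.90 = $4,834.00
Total COGS = $10,085.70 + $7,672.45 + $9,759.20 + $4,834.00 = $32,351.35
Ending inventory: 56 @ $21.90 = $1,226.40

COGS = $32,351.35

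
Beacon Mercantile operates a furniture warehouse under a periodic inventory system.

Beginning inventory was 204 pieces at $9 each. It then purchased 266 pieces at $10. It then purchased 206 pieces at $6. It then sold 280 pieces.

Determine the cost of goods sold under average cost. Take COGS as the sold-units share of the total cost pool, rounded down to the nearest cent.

COGS = $2,374.20

Sale 1, sell 280: 280/676 × $5,732.00 → $2,374.20
Ending inventory (cost pool remaining) = $3,357.80
Check: goods available $5,732.00 = COGS $2,374.20 + ending $3,357.80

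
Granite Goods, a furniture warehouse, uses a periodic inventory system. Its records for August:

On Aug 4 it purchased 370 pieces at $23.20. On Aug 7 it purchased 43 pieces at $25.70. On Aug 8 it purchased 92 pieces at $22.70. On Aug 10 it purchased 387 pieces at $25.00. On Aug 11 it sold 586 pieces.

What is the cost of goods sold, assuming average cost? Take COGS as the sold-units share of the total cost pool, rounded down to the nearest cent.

Aug 11, sell 586: 586/892 × $21,452.50 → $14,093.23
Ending inventory (cost pool remaining) = $7,359.27

COGS = $14,093.23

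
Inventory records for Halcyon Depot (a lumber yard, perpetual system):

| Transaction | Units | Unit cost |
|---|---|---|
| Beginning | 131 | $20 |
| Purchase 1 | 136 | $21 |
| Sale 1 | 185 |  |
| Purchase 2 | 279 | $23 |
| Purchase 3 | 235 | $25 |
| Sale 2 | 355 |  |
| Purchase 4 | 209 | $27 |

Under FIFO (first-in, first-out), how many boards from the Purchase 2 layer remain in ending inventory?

Sale 1 (185) [FIFO — oldest first]: 131 @ $20 + 54 @ $21 = $3,754
Sale 2 (355) [FIFO — oldest first]: 82 @ $21 + 273 @ $23 = $8,001
Total COGS = $3,754 + $8,001 = $11,755
Ending inventory: 6 @ $23 + 235 @ $25 + 209 @ $27 = $11,656
Check: goods available $23,411 = COGS $11,755 + ending $11,656

6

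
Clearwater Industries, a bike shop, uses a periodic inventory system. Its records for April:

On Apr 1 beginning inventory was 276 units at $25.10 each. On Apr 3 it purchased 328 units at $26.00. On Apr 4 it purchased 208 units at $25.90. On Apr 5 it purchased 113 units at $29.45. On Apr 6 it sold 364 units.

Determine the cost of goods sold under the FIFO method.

Apr 6, 364 sold [FIFO — oldest first]: 276 @ $25.10 + 88 @ $26.00 = $9,215.60
Ending inventory: 240 @ $26.00 + 208 @ $25.90 + 113 @ $29.45 = $14,955.05
Check: goods available $24,170.65 = COGS $9,215.60 + ending $14,955.05

COGS = $9,215.60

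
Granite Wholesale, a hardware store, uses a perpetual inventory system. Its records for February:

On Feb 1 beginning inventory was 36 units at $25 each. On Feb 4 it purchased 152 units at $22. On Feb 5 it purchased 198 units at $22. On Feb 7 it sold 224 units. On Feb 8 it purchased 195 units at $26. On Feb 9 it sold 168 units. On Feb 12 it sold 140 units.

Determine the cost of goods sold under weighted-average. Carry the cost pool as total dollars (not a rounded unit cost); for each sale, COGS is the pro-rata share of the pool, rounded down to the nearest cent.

After Feb 1: 36 on hand, pool $900.00 (≈ $25.0000 each)
After Feb 4: 188 on hand, pool $4,244.00 (≈ $22.5745 each)
After Feb 5: 386 on hand, pool $8,600.00 (≈ $22.2798 each)
Feb 7, sell 224: 224/386 × $8,600.00 → $4,990.67
After Feb 8: 357 on hand, pool $8,679.33 (≈ $24.3118 each)
Feb 9, sell 168: 168/357 × $8,679.33 → $4,084.39
Feb 12, sell 140: 140/189 × $4,594.94 → $3,403.65
Total COGS = $4,990.67 + $4,084.39 + $3,403.65 = $12,478.71
Ending inventory (cost pool remaining) = $1,191.29

COGS = $12,478.71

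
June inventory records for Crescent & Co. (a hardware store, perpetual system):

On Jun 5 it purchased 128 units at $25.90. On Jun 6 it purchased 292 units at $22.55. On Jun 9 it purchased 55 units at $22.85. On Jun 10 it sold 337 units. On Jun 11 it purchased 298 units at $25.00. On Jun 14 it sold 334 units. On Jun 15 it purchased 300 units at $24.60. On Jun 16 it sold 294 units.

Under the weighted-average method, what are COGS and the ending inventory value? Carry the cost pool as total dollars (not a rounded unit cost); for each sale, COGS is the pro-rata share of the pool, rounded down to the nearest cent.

After Jun 5: 128 on hand, pool $3,315.20 (≈ $25.9000 each)
After Jun 6: 420 on hand, pool $9,899.80 (≈ $23.5710 each)
After Jun 9: 475 on hand, pool $11,156.55 (≈ $23.4875 each)
Jun 10, sell 337: 337/475 × $11,156.55 → $7,915.27
After Jun 11: 436 on hand, pool $10,691.28 (≈ $24.5213 each)
Jun 14, sell 334: 334/436 × $10,691.28 → $8,190.10
After Jun 15: 402 on hand, pool $9,881.18 (≈ $24.5800 each)
Jun 16, sell 294: 294/402 × $9,881.18 → $7,226.53
Total COGS = $7,915.27 + $8,190.10 + $7,226.53 = $23,331.90
Ending inventory (cost pool remaining) = $2,654.65
Check: goods available $25,986.55 = COGS $23,331.90 + ending $2,654.65

COGS = $23,331.90; ending inventory = $2,654.65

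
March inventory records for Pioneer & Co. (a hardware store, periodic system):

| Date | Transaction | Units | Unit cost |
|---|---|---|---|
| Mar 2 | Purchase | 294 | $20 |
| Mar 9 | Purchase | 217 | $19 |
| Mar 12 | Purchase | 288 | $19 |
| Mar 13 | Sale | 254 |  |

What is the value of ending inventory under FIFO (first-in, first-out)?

Ending inventory = $10,395

Mar 13, 254 sold [FIFO — oldest first]: 254 @ $20 = $5,080
Ending inventory: 40 @ $20 + 217 @ $19 + 288 @ $19 = $10,395
Check: goods available $15,475 = COGS $5,080 + ending $10,395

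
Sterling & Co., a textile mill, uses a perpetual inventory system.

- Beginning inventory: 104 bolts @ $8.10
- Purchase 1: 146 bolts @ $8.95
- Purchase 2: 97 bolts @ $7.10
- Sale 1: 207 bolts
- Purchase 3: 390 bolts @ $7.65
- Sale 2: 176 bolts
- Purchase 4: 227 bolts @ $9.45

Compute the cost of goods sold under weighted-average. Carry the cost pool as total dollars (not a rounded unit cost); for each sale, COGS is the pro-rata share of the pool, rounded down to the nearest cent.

After Beginning: 104 on hand, pool $842.40 (≈ $8.1000 each)
After Purchase 1: 250 on hand, pool $2,149.10 (≈ $8.5964 each)
After Purchase 2: 347 on hand, pool $2,837.80 (≈ $8.1781 each)
Sale 1, sell 207: 207/347 × $2,837.80 → $1,692.86
After Purchase 3: 530 on hand, pool $4,128.44 (≈ $7.7895 each)
Sale 2, sell 176: 176/530 × $4,128.44 → $1,370.95
After Purchase 4: 581 on hand, pool $4,902.64 (≈ $8.4383 each)
Total COGS = $1,692.86 + $1,370.95 = $3,063.81
Ending inventory (cost pool remaining) = $4,902.64
Check: goods available $7,966.45 = COGS $3,063.81 + ending $4,902.64

COGS = $3,063.81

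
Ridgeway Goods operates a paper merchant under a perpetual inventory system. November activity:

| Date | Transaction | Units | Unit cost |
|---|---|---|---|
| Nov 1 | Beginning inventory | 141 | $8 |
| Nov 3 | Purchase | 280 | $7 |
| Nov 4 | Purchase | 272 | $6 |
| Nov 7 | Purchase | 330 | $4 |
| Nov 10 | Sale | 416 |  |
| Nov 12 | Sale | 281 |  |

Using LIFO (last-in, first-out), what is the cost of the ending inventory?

Nov 10, 416 sold [LIFO — newest first]: 330 @ $4 + 86 @ $6 = $1,836
Nov 12, 281 sold [LIFO — newest first]: 186 @ $6 + 95 @ $7 = $1,781
Total COGS = $1,836 + $1,781 = $3,617
Ending inventory: 141 @ $8 + 185 @ $7 = $2,423
Check: goods available $6,040 = COGS $3,617 + ending $2,423

Ending inventory = $2,423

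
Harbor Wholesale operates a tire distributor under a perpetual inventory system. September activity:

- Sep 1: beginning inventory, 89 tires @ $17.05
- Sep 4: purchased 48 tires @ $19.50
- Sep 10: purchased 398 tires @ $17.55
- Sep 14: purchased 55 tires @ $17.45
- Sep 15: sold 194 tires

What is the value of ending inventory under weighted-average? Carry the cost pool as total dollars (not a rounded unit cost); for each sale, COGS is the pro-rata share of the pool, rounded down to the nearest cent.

After Sep 1: 89 on hand, pool $1,517.45 (≈ $17.0500 each)
After Sep 4: 137 on hand, pool $2,453.45 (≈ $17.9084 each)
After Sep 10: 535 on hand, pool $9,438.35 (≈ $17.6418 each)
After Sep 14: 590 on hand, pool $10,398.10 (≈ $17.6239 each)
Sep 15, sell 194: 194/590 × $10,398.10 → $3,419.03
Ending inventory (cost pool remaining) = $6,979.07
Check: goods available $10,398.10 = COGS $3,419.03 + ending $6,979.07

Ending inventory = $6,979.07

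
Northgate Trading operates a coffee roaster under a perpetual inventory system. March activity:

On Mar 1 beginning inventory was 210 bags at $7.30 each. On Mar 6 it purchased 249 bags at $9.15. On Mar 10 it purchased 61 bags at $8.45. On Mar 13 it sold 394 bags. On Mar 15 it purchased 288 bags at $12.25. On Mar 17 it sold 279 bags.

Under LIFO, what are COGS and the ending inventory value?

Mar 13, 394 sold [LIFO — newest first]: 61 @ $8.45 + 249 @ $9.15 + 84 @ $7.30 = $3,407.00
Mar 17, 279 sold [LIFO — newest first]: 279 @ $12.25 = $3,417.75
Total COGS = $3,407.00 + $3,417.75 = $6,824.75
Ending inventory: 126 @ $7.30 + 9 @ $12.25 = $1,030.05
Check: goods available $7,854.80 = COGS $6,824.75 + ending $1,030.05

COGS = $6,824.75; ending inventory = $1,030.05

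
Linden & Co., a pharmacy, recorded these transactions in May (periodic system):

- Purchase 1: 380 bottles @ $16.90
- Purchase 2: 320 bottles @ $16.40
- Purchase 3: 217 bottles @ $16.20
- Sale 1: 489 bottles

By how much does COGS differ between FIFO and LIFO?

FIFO COGS: 380 @ $16.90 + 109 @ $16.40 = $8,209.60
LIFO COGS: 217 @ $16.20 + 272 @ $16.40 = $7,976.20
Difference = |$8,209.60 − $7,976.20| = $233.40

$233.40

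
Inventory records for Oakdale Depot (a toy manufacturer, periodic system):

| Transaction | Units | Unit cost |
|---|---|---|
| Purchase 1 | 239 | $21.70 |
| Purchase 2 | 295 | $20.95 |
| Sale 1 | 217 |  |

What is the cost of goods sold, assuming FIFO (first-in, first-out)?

Sale 1 (217) [FIFO — oldest first]: 217 @ $21.70 = $4,708.90
Ending inventory: 22 @ $21.70 + 295 @ $20.95 = $6,657.65
Check: goods available $11,366.55 = COGS $4,708.90 + ending $6,657.65

COGS = $4,708.90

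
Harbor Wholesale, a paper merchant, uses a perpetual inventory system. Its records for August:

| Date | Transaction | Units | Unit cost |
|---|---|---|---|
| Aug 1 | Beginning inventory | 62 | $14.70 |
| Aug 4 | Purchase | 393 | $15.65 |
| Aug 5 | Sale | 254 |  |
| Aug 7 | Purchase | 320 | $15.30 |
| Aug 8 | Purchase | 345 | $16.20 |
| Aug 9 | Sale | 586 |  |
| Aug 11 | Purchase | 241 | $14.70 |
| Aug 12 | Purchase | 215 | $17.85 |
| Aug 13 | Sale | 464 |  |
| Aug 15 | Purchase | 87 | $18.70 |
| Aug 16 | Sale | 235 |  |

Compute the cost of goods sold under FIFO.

COGS = $24,266.85

Aug 5, 254 sold [FIFO — oldest first]: 62 @ $14.70 + 192 @ $15.65 = $3,916.20
Aug 9, 586 sold [FIFO — oldest first]: 201 @ $15.65 + 320 @ $15.30 + 65 @ $16.20 = $9,094.65
Aug 13, 464 sold [FIFO — oldest first]: 280 @ $16.20 + 184 @ $14.70 = $7,240.80
Aug 16, 235 sold [FIFO — oldest first]: 57 @ $14.70 + 178 @ $17.85 = $4,015.20
Total COGS = $3,916.20 + $9,094.65 + $7,240.80 + $4,015.20 = $24,266.85
Ending inventory: 37 @ $17.85 + 87 @ $18.70 = $2,287.35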